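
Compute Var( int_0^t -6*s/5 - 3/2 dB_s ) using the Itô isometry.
Var = 3*t*(16*t^2 + 60*t + 75)/100

The Itô integral of a deterministic integrand f(s) has mean 0 because each increment f(s) * (B_{s+ds} - B_s) has mean 0. By the Itô isometry:
  Var( int_0^t f(s) dB_s ) = E[ (int_0^t f(s) dB_s)^2 ] = int_0^t f(s)^2 ds.
Here f(s) = -6*s/5 - 3/2, so f(s)^2 = 9*(4*s + 5)^2/100. Integrate:
  int_0^t (9*(4*s + 5)^2/100) ds = 3*t*(16*t^2 + 60*t + 75)/100.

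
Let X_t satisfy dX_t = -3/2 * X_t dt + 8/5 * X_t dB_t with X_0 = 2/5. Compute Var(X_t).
Var(X_t) = (4*exp(64*t/25) - 4)*exp(-3*t)/25

For GBM dX = mu X dt + sigma X dB with X_0 = x_0, apply Itô to Y = log X: dY = (mu - sigma^2/2) dt + sigma dB, so Y_t = log(x_0) + (mu - sigma^2/2) t + sigma B_t and hence X_t = x_0 * exp((mu - sigma^2/2) t + sigma B_t).
With mu = -3/2, sigma = 8/5, x_0 = 2/5, this gives:
  X_t = 2/5 * exp((-139/50) * t + (8/5) * B_t).
Since sigma*B_t ~ Normal(0, sigma^2 t), E[exp(sigma*B_t)] = exp(sigma^2 t / 2); so E[X_t] = x_0 * exp((mu - sigma^2/2) t) * exp(sigma^2 t / 2) = x_0 * exp(mu t) = 2*exp(-3*t/2)/5.
Var(X_t) = E[X_t^2] - (E[X_t])^2 = x_0^2 * exp(2 mu t) * (exp(sigma^2 t) - 1) = (4*exp(64*t/25) - 4)*exp(-3*t)/25.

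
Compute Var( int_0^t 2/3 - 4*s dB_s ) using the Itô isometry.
Var = 4*t*(12*t^2 - 6*t + 1)/9

The Itô integral of a deterministic integrand f(s) has mean 0 because each increment f(s) * (B_{s+ds} - B_s) has mean 0. By the Itô isometry:
  Var( int_0^t f(s) dB_s ) = E[ (int_0^t f(s) dB_s)^2 ] = int_0^t f(s)^2 ds.
Here f(s) = 2/3 - 4*s, so f(s)^2 = 4*(6*s - 1)^2/9. Integrate:
  int_0^t (4*(6*s - 1)^2/9) ds = 4*t*(12*t^2 - 6*t + 1)/9.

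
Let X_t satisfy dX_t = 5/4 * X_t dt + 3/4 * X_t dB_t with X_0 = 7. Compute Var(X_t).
Var(X_t) = 49*(exp(9*t/16) - 1)*exp(5*t/2)

For GBM dX = mu X dt + sigma X dB with X_0 = x_0, apply Itô to Y = log X: dY = (mu - sigma^2/2) dt + sigma dB, so Y_t = log(x_0) + (mu - sigma^2/2) t + sigma B_t and hence X_t = x_0 * exp((mu - sigma^2/2) t + sigma B_t).
With mu = 5/4, sigma = 3/4, x_0 = 7, this gives:
  X_t = 7 * exp((31/32) * t + (3/4) * B_t).
Since sigma*B_t ~ Normal(0, sigma^2 t), E[exp(sigma*B_t)] = exp(sigma^2 t / 2); so E[X_t] = x_0 * exp((mu - sigma^2/2) t) * exp(sigma^2 t / 2) = x_0 * exp(mu t) = 7*exp(5*t/4).
Var(X_t) = E[X_t^2] - (E[X_t])^2 = x_0^2 * exp(2 mu t) * (exp(sigma^2 t) - 1) = 49*(exp(9*t/16) - 1)*exp(5*t/2).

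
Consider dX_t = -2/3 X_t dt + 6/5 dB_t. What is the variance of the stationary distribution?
lim Var(X_t) = 27/25

The OU SDE dX = -theta X dt + sigma dB admits the integrating factor exp(theta t): d(exp(theta t) X_t) = sigma exp(theta t) dB_t. Integrating from 0 to t gives X_t = x_0 * exp(-theta t) + sigma * int_0^t exp(-theta (t-s)) dB_s for any initial x_0. The Itô integral has variance (by the Itô isometry) sigma^2 * int_0^t exp(-2 theta (t - s)) ds = sigma^2 * (1 - exp(-2 theta t)) / (2 theta), independent of x_0.
With theta = 2/3, sigma = 6/5:
  Var(X_t) = (6/5)^2 * (1 - exp(-2*2/3 t)) / (2 * 2/3) = 27/25 - 27*exp(-4*t/3)/25.
As t -> infinity, exp(-2*2/3 t) -> 0, so the stationary variance is sigma^2 / (2 theta) = 27/25.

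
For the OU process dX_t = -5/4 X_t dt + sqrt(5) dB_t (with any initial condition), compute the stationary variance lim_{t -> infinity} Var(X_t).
lim Var(X_t) = 2

The OU SDE dX = -theta X dt + sigma dB admits the integrating factor exp(theta t): d(exp(theta t) X_t) = sigma exp(theta t) dB_t. Integrating from 0 to t gives X_t = x_0 * exp(-theta t) + sigma * int_0^t exp(-theta (t-s)) dB_s for any initial x_0. The Itô integral has variance (by the Itô isometry) sigma^2 * int_0^t exp(-2 theta (t - s)) ds = sigma^2 * (1 - exp(-2 theta t)) / (2 theta), independent of x_0.
With theta = 5/4, sigma = sqrt(5):
  Var(X_t) = (sqrt(5))^2 * (1 - exp(-2*5/4 t)) / (2 * 5/4) = 2 - 2*exp(-5*t/2).
As t -> infinity, exp(-2*5/4 t) -> 0, so the stationary variance is sigma^2 / (2 theta) = 2.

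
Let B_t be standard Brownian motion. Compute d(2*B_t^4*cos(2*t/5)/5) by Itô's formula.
d(2*B_t^4*cos(2*t/5)/5) = (4*B_t^2*(-B_t^2*sin(2*t/5) + 15*cos(2*t/5))/25) dt + (8*B_t^3*cos(2*t/5)/5) dB_t

Itô's formula for f(t, x): d f(t, B_t) = (f_t + (1/2) f_xx) dt + f_x dB_t. Compute partials of f(t, x) = 2*x^4*cos(2*t/5)/5:
  f_t(t,x)  = -4*x^4*sin(2*t/5)/25
  f_x(t,x)  = 8*x^3*cos(2*t/5)/5
  f_xx(t,x) = 24*x^2*cos(2*t/5)/5
Assemble drift = f_t + (1/2) f_xx = 4*x^2*(-x^2*sin(2*t/5) + 15*cos(2*t/5))/25 and diffusion = f_x = 8*x^3*cos(2*t/5)/5. Substituting x = B_t:
  d(2*B_t^4*cos(2*t/5)/5) = (4*B_t^2*(-B_t^2*sin(2*t/5) + 15*cos(2*t/5))/25) dt + (8*B_t^3*cos(2*t/5)/5) dB_t.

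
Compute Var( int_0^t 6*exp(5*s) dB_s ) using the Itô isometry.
Var = 18*exp(10*t)/5 - 18/5

The Itô integral of a deterministic integrand f(s) has mean 0 because each increment f(s) * (B_{s+ds} - B_s) has mean 0. By the Itô isometry:
  Var( int_0^t f(s) dB_s ) = E[ (int_0^t f(s) dB_s)^2 ] = int_0^t f(s)^2 ds.
Here f(s) = 6*exp(5*s), so f(s)^2 = 36*exp(10*s). Integrate:
  int_0^t (36*exp(10*s)) ds = 18*exp(10*t)/5 - 18/5.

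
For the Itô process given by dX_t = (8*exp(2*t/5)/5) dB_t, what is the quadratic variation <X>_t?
<X>_t = 16*exp(4*t/5)/5 - 16/5

For an Itô process dX_t = a(t) dt + b(t) dB_t, the quadratic variation is <X>_t = int_0^t b(s)^2 ds (the drift term does not contribute). Here b(s) = 8*exp(2*s/5)/5, so
  b(s)^2 = 64*exp(4*s/5)/25.
Integrating from 0 to t:
  <X>_t = int_0^t (64*exp(4*s/5)/25) ds = 16*exp(4*t/5)/5 - 16/5.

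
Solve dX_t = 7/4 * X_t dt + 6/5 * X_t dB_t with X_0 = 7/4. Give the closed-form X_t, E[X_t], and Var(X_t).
X_t = 7/4 * exp((103/100) t + (6/5) B_t); E[X_t] = 7*exp(7*t/4)/4; Var(X_t) = 49*(exp(36*t/25) - 1)*exp(7*t/2)/16

For GBM dX = mu X dt + sigma X dB with X_0 = x_0, apply Itô to Y = log X: dY = (mu - sigma^2/2) dt + sigma dB, so Y_t = log(x_0) + (mu - sigma^2/2) t + sigma B_t and hence X_t = x_0 * exp((mu - sigma^2/2) t + sigma B_t).
With mu = 7/4, sigma = 6/5, x_0 = 7/4, this gives:
  X_t = 7/4 * exp((103/100) * t + (6/5) * B_t).
Since sigma*B_t ~ Normal(0, sigma^2 t), E[exp(sigma*B_t)] = exp(sigma^2 t / 2); so E[X_t] = x_0 * exp((mu - sigma^2/2) t) * exp(sigma^2 t / 2) = x_0 * exp(mu t) = 7*exp(7*t/4)/4.
Var(X_t) = E[X_t^2] - (E[X_t])^2 = x_0^2 * exp(2 mu t) * (exp(sigma^2 t) - 1) = 49*(exp(36*t/25) - 1)*exp(7*t/2)/16.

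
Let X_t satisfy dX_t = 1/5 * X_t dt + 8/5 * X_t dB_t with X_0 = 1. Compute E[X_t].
E[X_t] = exp(t/5)

For GBM dX = mu X dt + sigma X dB with X_0 = x_0, apply Itô to Y = log X: dY = (mu - sigma^2/2) dt + sigma dB, so Y_t = log(x_0) + (mu - sigma^2/2) t + sigma B_t and hence X_t = x_0 * exp((mu - sigma^2/2) t + sigma B_t).
With mu = 1/5, sigma = 8/5, x_0 = 1, this gives:
  X_t = 1 * exp((-27/25) * t + (8/5) * B_t).
Since sigma*B_t ~ Normal(0, sigma^2 t), E[exp(sigma*B_t)] = exp(sigma^2 t / 2); so E[X_t] = x_0 * exp((mu - sigma^2/2) t) * exp(sigma^2 t / 2) = x_0 * exp(mu t) = exp(t/5).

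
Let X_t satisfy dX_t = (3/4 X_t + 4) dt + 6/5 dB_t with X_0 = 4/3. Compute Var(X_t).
Var(X_t) = 24*exp(3*t/2)/25 - 24/25

The variance V(t) = Var(X_t) satisfies V'(t) = 2 a V(t) + c^2 with V(0) = 0 (drift coefficient is linear in X, diffusion is constant). With a = 3/4, c = 6/5, the solution is
  V(t) = (c^2 / (2 a)) * (exp(2 a t) - 1)
       = ((6/5)^2 / (2*(3/4))) * (exp((3/2) t) - 1)
       = 24*exp(3*t/2)/25 - 24/25.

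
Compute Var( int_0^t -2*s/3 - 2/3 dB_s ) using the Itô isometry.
Var = 4*t*(t^2 + 3*t + 3)/27

The Itô integral of a deterministic integrand f(s) has mean 0 because each increment f(s) * (B_{s+ds} - B_s) has mean 0. By the Itô isometry:
  Var( int_0^t f(s) dB_s ) = E[ (int_0^t f(s) dB_s)^2 ] = int_0^t f(s)^2 ds.
Here f(s) = -2*s/3 - 2/3, so f(s)^2 = 4*(s + 1)^2/9. Integrate:
  int_0^t (4*(s + 1)^2/9) ds = 4*t*(t^2 + 3*t + 3)/27.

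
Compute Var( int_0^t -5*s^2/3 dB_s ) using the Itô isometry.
Var = 5*t^5/9

The Itô integral of a deterministic integrand f(s) has mean 0 because each increment f(s) * (B_{s+ds} - B_s) has mean 0. By the Itô isometry:
  Var( int_0^t f(s) dB_s ) = E[ (int_0^t f(s) dB_s)^2 ] = int_0^t f(s)^2 ds.
Here f(s) = -5*s^2/3, so f(s)^2 = 25*s^4/9. Integrate:
  int_0^t (25*s^4/9) ds = 5*t^5/9.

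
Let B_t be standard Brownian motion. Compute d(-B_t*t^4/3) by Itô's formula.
d(-B_t*t^4/3) = (-4*B_t*t^3/3) dt + (-t^4/3) dB_t

Itô's formula for f(t, x): d f(t, B_t) = (f_t + (1/2) f_xx) dt + f_x dB_t. Compute partials of f(t, x) = -t^4*x/3:
  f_t(t,x)  = -4*t^3*x/3
  f_x(t,x)  = -t^4/3
  f_xx(t,x) = 0
Assemble drift = f_t + (1/2) f_xx = -4*t^3*x/3 and diffusion = f_x = -t^4/3. Substituting x = B_t:
  d(-B_t*t^4/3) = (-4*B_t*t^3/3) dt + (-t^4/3) dB_t.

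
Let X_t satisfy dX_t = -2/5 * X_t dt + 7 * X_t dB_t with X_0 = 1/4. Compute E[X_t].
E[X_t] = exp(-2*t/5)/4

For GBM dX = mu X dt + sigma X dB with X_0 = x_0, apply Itô to Y = log X: dY = (mu - sigma^2/2) dt + sigma dB, so Y_t = log(x_0) + (mu - sigma^2/2) t + sigma B_t and hence X_t = x_0 * exp((mu - sigma^2/2) t + sigma B_t).
With mu = -2/5, sigma = 7, x_0 = 1/4, this gives:
  X_t = 1/4 * exp((-249/10) * t + (7) * B_t).
Since sigma*B_t ~ Normal(0, sigma^2 t), E[exp(sigma*B_t)] = exp(sigma^2 t / 2); so E[X_t] = x_0 * exp((mu - sigma^2/2) t) * exp(sigma^2 t / 2) = x_0 * exp(mu t) = exp(-2*t/5)/4.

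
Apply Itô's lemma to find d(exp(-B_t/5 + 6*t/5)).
d(exp(-B_t/5 + 6*t/5)) = (61*exp(-B_t/5 + 6*t/5)/50) dt + (-exp(-B_t/5 + 6*t/5)/5) dB_t

Itô's formula for f(t, x): d f(t, B_t) = (f_t + (1/2) f_xx) dt + f_x dB_t. Compute partials of f(t, x) = exp(6*t/5 - x/5):
  f_t(t,x)  = 6*exp(6*t/5 - x/5)/5
  f_x(t,x)  = -exp(6*t/5 - x/5)/5
  f_xx(t,x) = exp(6*t/5 - x/5)/25
Assemble drift = f_t + (1/2) f_xx = 61*exp(6*t/5 - x/5)/50 and diffusion = f_x = -exp(6*t/5 - x/5)/5. Substituting x = B_t:
  d(exp(-B_t/5 + 6*t/5)) = (61*exp(-B_t/5 + 6*t/5)/50) dt + (-exp(-B_t/5 + 6*t/5)/5) dB_t.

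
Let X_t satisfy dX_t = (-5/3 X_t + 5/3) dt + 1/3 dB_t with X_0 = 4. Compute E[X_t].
E[X_t] = 1 + 3*exp(-5*t/3)

Taking expectations and using E[dB_t] = 0, the mean m(t) = E[X_t] satisfies the ODE m'(t) = a m(t) + b with m(0) = x_0. With a = -5/3, b = 5/3, x_0 = 4, the solution is
  m(t) = x_0 * exp(a t) + (b/a) * (exp(a t) - 1)
       = 4 * exp((-5/3) t) + ((5/3)/(-5/3)) * (exp((-5/3) t) - 1)
       = 1 + 3*exp(-5*t/3).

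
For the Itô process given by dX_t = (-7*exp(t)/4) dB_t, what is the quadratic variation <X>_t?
<X>_t = 49*exp(2*t)/32 - 49/32

For an Itô process dX_t = a(t) dt + b(t) dB_t, the quadratic variation is <X>_t = int_0^t b(s)^2 ds (the drift term does not contribute). Here b(s) = -7*exp(s)/4, so
  b(s)^2 = 49*exp(2*s)/16.
Integrating from 0 to t:
  <X>_t = int_0^t (49*exp(2*s)/16) ds = 49*exp(2*t)/32 - 49/32.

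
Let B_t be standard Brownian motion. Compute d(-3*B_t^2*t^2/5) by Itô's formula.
d(-3*B_t^2*t^2/5) = (3*t*(-2*B_t^2 - t)/5) dt + (-6*B_t*t^2/5) dB_t

Itô's formula for f(t, x): d f(t, B_t) = (f_t + (1/2) f_xx) dt + f_x dB_t. Compute partials of f(t, x) = -3*t^2*x^2/5:
  f_t(t,x)  = -6*t*x^2/5
  f_x(t,x)  = -6*t^2*x/5
  f_xx(t,x) = -6*t^2/5
Assemble drift = f_t + (1/2) f_xx = 3*t*(-t - 2*x^2)/5 and diffusion = f_x = -6*t^2*x/5. Substituting x = B_t:
  d(-3*B_t^2*t^2/5) = (3*t*(-2*B_t^2 - t)/5) dt + (-6*B_t*t^2/5) dB_t.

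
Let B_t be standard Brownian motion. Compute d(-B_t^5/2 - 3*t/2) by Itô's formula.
d(-B_t^5/2 - 3*t/2) = (-5*B_t^3 - 3/2) dt + (-5*B_t^4/2) dB_t

Itô's formula for f(t, x): d f(t, B_t) = (f_t + (1/2) f_xx) dt + f_x dB_t. Compute partials of f(t, x) = -3*t/2 - x^5/2:
  f_t(t,x)  = -3/2
  f_x(t,x)  = -5*x^4/2
  f_xx(t,x) = -10*x^3
Assemble drift = f_t + (1/2) f_xx = -5*x^3 - 3/2 and diffusion = f_x = -5*x^4/2. Substituting x = B_t:
  d(-B_t^5/2 - 3*t/2) = (-5*B_t^3 - 3/2) dt + (-5*B_t^4/2) dB_t.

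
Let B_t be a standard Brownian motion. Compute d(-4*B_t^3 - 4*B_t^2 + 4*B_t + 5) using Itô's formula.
d(-4*B_t^3 - 4*B_t^2 + 4*B_t + 5) = (-12*B_t - 4) dt + (-12*B_t^2 - 8*B_t + 4) dB_t

Itô's formula for f(B_t) gives d f(B_t) = f'(B_t) dB_t + (1/2) f''(B_t) dt. Compute derivatives of f(x) = -4*x^3 - 4*x^2 + 4*x + 5:
  f'(x)  = -12*x^2 - 8*x + 4
  f''(x) = -24*x - 8
Substitute x = B_t and multiply the f'' term by 1/2:
  drift     = (1/2) * (-24*x - 8) evaluated at B_t = -12*B_t - 4
  diffusion = (-12*x^2 - 8*x + 4) evaluated at B_t = -12*B_t^2 - 8*B_t + 4
Therefore d(-4*B_t^3 - 4*B_t^2 + 4*B_t + 5) = (-12*B_t - 4) dt + (-12*B_t^2 - 8*B_t + 4) dB_t.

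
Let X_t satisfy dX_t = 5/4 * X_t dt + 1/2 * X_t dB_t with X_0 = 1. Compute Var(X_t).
Var(X_t) = (exp(t/4) - 1)*exp(5*t/2)

For GBM dX = mu X dt + sigma X dB with X_0 = x_0, apply Itô to Y = log X: dY = (mu - sigma^2/2) dt + sigma dB, so Y_t = log(x_0) + (mu - sigma^2/2) t + sigma B_t and hence X_t = x_0 * exp((mu - sigma^2/2) t + sigma B_t).
With mu = 5/4, sigma = 1/2, x_0 = 1, this gives:
  X_t = 1 * exp((9/8) * t + (1/2) * B_t).
Since sigma*B_t ~ Normal(0, sigma^2 t), E[exp(sigma*B_t)] = exp(sigma^2 t / 2); so E[X_t] = x_0 * exp((mu - sigma^2/2) t) * exp(sigma^2 t / 2) = x_0 * exp(mu t) = exp(5*t/4).
Var(X_t) = E[X_t^2] - (E[X_t])^2 = x_0^2 * exp(2 mu t) * (exp(sigma^2 t) - 1) = (exp(t/4) - 1)*exp(5*t/2).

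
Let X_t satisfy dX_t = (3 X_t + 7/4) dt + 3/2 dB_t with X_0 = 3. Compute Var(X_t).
Var(X_t) = 3*exp(6*t)/8 - 3/8

The variance V(t) = Var(X_t) satisfies V'(t) = 2 a V(t) + c^2 with V(0) = 0 (drift coefficient is linear in X, diffusion is constant). With a = 3, c = 3/2, the solution is
  V(t) = (c^2 / (2 a)) * (exp(2 a t) - 1)
       = ((3/2)^2 / (2*3)) * (exp(6 t) - 1)
       = 3*exp(6*t)/8 - 3/8.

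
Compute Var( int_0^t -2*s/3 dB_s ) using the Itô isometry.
Var = 4*t^3/27

The Itô integral of a deterministic integrand f(s) has mean 0 because each increment f(s) * (B_{s+ds} - B_s) has mean 0. By the Itô isometry:
  Var( int_0^t f(s) dB_s ) = E[ (int_0^t f(s) dB_s)^2 ] = int_0^t f(s)^2 ds.
Here f(s) = -2*s/3, so f(s)^2 = 4*s^2/9. Integrate:
  int_0^t (4*s^2/9) ds = 4*t^3/27.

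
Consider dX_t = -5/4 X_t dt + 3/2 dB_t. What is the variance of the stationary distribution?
lim Var(X_t) = 9/10

The OU SDE dX = -theta X dt + sigma dB admits the integrating factor exp(theta t): d(exp(theta t) X_t) = sigma exp(theta t) dB_t. Integrating from 0 to t gives X_t = x_0 * exp(-theta t) + sigma * int_0^t exp(-theta (t-s)) dB_s for any initial x_0. The Itô integral has variance (by the Itô isometry) sigma^2 * int_0^t exp(-2 theta (t - s)) ds = sigma^2 * (1 - exp(-2 theta t)) / (2 theta), independent of x_0.
With theta = 5/4, sigma = 3/2:
  Var(X_t) = (3/2)^2 * (1 - exp(-2*5/4 t)) / (2 * 5/4) = 9/10 - 9*exp(-5*t/2)/10.
As t -> infinity, exp(-2*5/4 t) -> 0, so the stationary variance is sigma^2 / (2 theta) = 9/10.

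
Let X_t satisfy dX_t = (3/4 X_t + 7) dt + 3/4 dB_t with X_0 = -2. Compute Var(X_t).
Var(X_t) = 3*exp(3*t/2)/8 - 3/8

The variance V(t) = Var(X_t) satisfies V'(t) = 2 a V(t) + c^2 with V(0) = 0 (drift coefficient is linear in X, diffusion is constant). With a = 3/4, c = 3/4, the solution is
  V(t) = (c^2 / (2 a)) * (exp(2 a t) - 1)
       = ((3/4)^2 / (2*(3/4))) * (exp((3/2) t) - 1)
       = 3*exp(3*t/2)/8 - 3/8.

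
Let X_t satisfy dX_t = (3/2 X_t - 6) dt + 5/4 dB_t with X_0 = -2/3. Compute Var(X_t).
Var(X_t) = 25*exp(3*t)/48 - 25/48

The variance V(t) = Var(X_t) satisfies V'(t) = 2 a V(t) + c^2 with V(0) = 0 (drift coefficient is linear in X, diffusion is constant). With a = 3/2, c = 5/4, the solution is
  V(t) = (c^2 / (2 a)) * (exp(2 a t) - 1)
       = ((5/4)^2 / (2*(3/2))) * (exp(3 t) - 1)
       = 25*exp(3*t)/48 - 25/48.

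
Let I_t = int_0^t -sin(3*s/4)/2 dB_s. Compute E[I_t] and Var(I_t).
E[I_t] = 0; Var(I_t) = t/8 - sin(3*t/2)/12

The Itô integral of a deterministic integrand f(s) has mean 0 because each increment f(s) * (B_{s+ds} - B_s) has mean 0. By the Itô isometry:
  Var( int_0^t f(s) dB_s ) = E[ (int_0^t f(s) dB_s)^2 ] = int_0^t f(s)^2 ds.
Here f(s) = -sin(3*s/4)/2, so f(s)^2 = sin(3*s/4)^2/4. Integrate:
  int_0^t (sin(3*s/4)^2/4) ds = t/8 - sin(3*t/2)/12.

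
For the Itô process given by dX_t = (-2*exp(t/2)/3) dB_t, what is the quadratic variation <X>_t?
<X>_t = 4*exp(t)/9 - 4/9

For an Itô process dX_t = a(t) dt + b(t) dB_t, the quadratic variation is <X>_t = int_0^t b(s)^2 ds (the drift term does not contribute). Here b(s) = -2*exp(s/2)/3, so
  b(s)^2 = 4*exp(s)/9.
Integrating from 0 to t:
  <X>_t = int_0^t (4*exp(s)/9) ds = 4*exp(t)/9 - 4/9.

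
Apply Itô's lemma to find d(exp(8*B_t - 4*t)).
d(exp(8*B_t - 4*t)) = (28*exp(8*B_t - 4*t)) dt + (8*exp(8*B_t - 4*t)) dB_t

Itô's formula for f(t, x): d f(t, B_t) = (f_t + (1/2) f_xx) dt + f_x dB_t. Compute partials of f(t, x) = exp(-4*t + 8*x):
  f_t(t,x)  = -4*exp(-4*t + 8*x)
  f_x(t,x)  = 8*exp(-4*t + 8*x)
  f_xx(t,x) = 64*exp(-4*t + 8*x)
Assemble drift = f_t + (1/2) f_xx = 28*exp(-4*t + 8*x) and diffusion = f_x = 8*exp(-4*t + 8*x). Substituting x = B_t:
  d(exp(8*B_t - 4*t)) = (28*exp(8*B_t - 4*t)) dt + (8*exp(8*B_t - 4*t)) dB_t.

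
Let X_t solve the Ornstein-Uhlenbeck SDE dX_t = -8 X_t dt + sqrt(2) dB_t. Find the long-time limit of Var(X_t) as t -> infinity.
lim Var(X_t) = 1/8

The OU SDE dX = -theta X dt + sigma dB admits the integrating factor exp(theta t): d(exp(theta t) X_t) = sigma exp(theta t) dB_t. Integrating from 0 to t gives X_t = x_0 * exp(-theta t) + sigma * int_0^t exp(-theta (t-s)) dB_s for any initial x_0. The Itô integral has variance (by the Itô isometry) sigma^2 * int_0^t exp(-2 theta (t - s)) ds = sigma^2 * (1 - exp(-2 theta t)) / (2 theta), independent of x_0.
With theta = 8, sigma = sqrt(2):
  Var(X_t) = (sqrt(2))^2 * (1 - exp(-2*8 t)) / (2 * 8) = 1/8 - exp(-16*t)/8.
As t -> infinity, exp(-2*8 t) -> 0, so the stationary variance is sigma^2 / (2 theta) = 1/8.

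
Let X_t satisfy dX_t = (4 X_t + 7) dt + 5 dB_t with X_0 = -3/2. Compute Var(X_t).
Var(X_t) = 25*exp(8*t)/8 - 25/8

The variance V(t) = Var(X_t) satisfies V'(t) = 2 a V(t) + c^2 with V(0) = 0 (drift coefficient is linear in X, diffusion is constant). With a = 4, c = 5, the solution is
  V(t) = (c^2 / (2 a)) * (exp(2 a t) - 1)
       = (5^2 / (2*4)) * (exp(8 t) - 1)
       = 25*exp(8*t)/8 - 25/8.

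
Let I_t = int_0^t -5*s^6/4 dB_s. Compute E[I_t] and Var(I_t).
E[I_t] = 0; Var(I_t) = 25*t^13/208

The Itô integral of a deterministic integrand f(s) has mean 0 because each increment f(s) * (B_{s+ds} - B_s) has mean 0. By the Itô isometry:
  Var( int_0^t f(s) dB_s ) = E[ (int_0^t f(s) dB_s)^2 ] = int_0^t f(s)^2 ds.
Here f(s) = -5*s^6/4, so f(s)^2 = 25*s^12/16. Integrate:
  int_0^t (25*s^12/16) ds = 25*t^13/208.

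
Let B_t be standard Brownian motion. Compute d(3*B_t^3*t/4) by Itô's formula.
d(3*B_t^3*t/4) = (3*B_t*(B_t^2 + 3*t)/4) dt + (9*B_t^2*t/4) dB_t

Itô's formula for f(t, x): d f(t, B_t) = (f_t + (1/2) f_xx) dt + f_x dB_t. Compute partials of f(t, x) = 3*t*x^3/4:
  f_t(t,x)  = 3*x^3/4
  f_x(t,x)  = 9*t*x^2/4
  f_xx(t,x) = 9*t*x/2
Assemble drift = f_t + (1/2) f_xx = 3*x*(3*t + x^2)/4 and diffusion = f_x = 9*t*x^2/4. Substituting x = B_t:
  d(3*B_t^3*t/4) = (3*B_t*(B_t^2 + 3*t)/4) dt + (9*B_t^2*t/4) dB_t.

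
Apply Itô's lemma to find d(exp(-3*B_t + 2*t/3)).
d(exp(-3*B_t + 2*t/3)) = (31*exp(-3*B_t + 2*t/3)/6) dt + (-3*exp(-3*B_t + 2*t/3)) dB_t

Itô's formula for f(t, x): d f(t, B_t) = (f_t + (1/2) f_xx) dt + f_x dB_t. Compute partials of f(t, x) = exp(2*t/3 - 3*x):
  f_t(t,x)  = 2*exp(2*t/3 - 3*x)/3
  f_x(t,x)  = -3*exp(2*t/3 - 3*x)
  f_xx(t,x) = 9*exp(2*t/3 - 3*x)
Assemble drift = f_t + (1/2) f_xx = 31*exp(2*t/3 - 3*x)/6 and diffusion = f_x = -3*exp(2*t/3 - 3*x). Substituting x = B_t:
  d(exp(-3*B_t + 2*t/3)) = (31*exp(-3*B_t + 2*t/3)/6) dt + (-3*exp(-3*B_t + 2*t/3)) dB_t.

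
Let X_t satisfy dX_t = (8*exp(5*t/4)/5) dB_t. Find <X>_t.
<X>_t = 128*exp(5*t/2)/125 - 128/125

For an Itô process dX_t = a(t) dt + b(t) dB_t, the quadratic variation is <X>_t = int_0^t b(s)^2 ds (the drift term does not contribute). Here b(s) = 8*exp(5*s/4)/5, so
  b(s)^2 = 64*exp(5*s/2)/25.
Integrating from 0 to t:
  <X>_t = int_0^t (64*exp(5*s/2)/25) ds = 128*exp(5*t/2)/125 - 128/125.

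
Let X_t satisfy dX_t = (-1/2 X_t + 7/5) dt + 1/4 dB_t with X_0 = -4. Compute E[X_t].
E[X_t] = 14/5 - 34*exp(-t/2)/5

Taking expectations and using E[dB_t] = 0, the mean m(t) = E[X_t] satisfies the ODE m'(t) = a m(t) + b with m(0) = x_0. With a = -1/2, b = 7/5, x_0 = -4, the solution is
  m(t) = x_0 * exp(a t) + (b/a) * (exp(a t) - 1)
       = (-4) * exp((-1/2) t) + ((7/5)/(-1/2)) * (exp((-1/2) t) - 1)
       = 14/5 - 34*exp(-t/2)/5.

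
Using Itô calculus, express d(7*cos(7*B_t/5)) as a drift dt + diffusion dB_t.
d(7*cos(7*B_t/5)) = (-343*cos(7*B_t/5)/50) dt + (-49*sin(7*B_t/5)/5) dB_t

Itô's formula for f(B_t) gives d f(B_t) = f'(B_t) dB_t + (1/2) f''(B_t) dt. Compute derivatives of f(x) = 7*cos(7*x/5):
  f'(x)  = -49*sin(7*x/5)/5
  f''(x) = -343*cos(7*x/5)/25
Substitute x = B_t and multiply the f'' term by 1/2:
  drift     = (1/2) * (-343*cos(7*x/5)/25) evaluated at B_t = -343*cos(7*B_t/5)/50
  diffusion = (-49*sin(7*x/5)/5) evaluated at B_t = -49*sin(7*B_t/5)/5
Therefore d(7*cos(7*B_t/5)) = (-343*cos(7*B_t/5)/50) dt + (-49*sin(7*B_t/5)/5) dB_t.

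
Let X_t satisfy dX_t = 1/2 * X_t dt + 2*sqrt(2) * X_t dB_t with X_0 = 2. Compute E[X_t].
E[X_t] = 2*exp(t/2)

For GBM dX = mu X dt + sigma X dB with X_0 = x_0, apply Itô to Y = log X: dY = (mu - sigma^2/2) dt + sigma dB, so Y_t = log(x_0) + (mu - sigma^2/2) t + sigma B_t and hence X_t = x_0 * exp((mu - sigma^2/2) t + sigma B_t).
With mu = 1/2, sigma = 2*sqrt(2), x_0 = 2, this gives:
  X_t = 2 * exp((-7/2) * t + (2*sqrt(2)) * B_t).
Since sigma*B_t ~ Normal(0, sigma^2 t), E[exp(sigma*B_t)] = exp(sigma^2 t / 2); so E[X_t] = x_0 * exp((mu - sigma^2/2) t) * exp(sigma^2 t / 2) = x_0 * exp(mu t) = 2*exp(t/2).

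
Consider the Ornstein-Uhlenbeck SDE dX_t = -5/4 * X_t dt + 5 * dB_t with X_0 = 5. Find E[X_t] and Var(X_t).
E[X_t] = 5*exp(-5*t/4); Var(X_t) = 10 - 10*exp(-5*t/2)

The OU SDE dX = -theta X dt + sigma dB admits the integrating factor exp(theta t): d(exp(theta t) X_t) = sigma exp(theta t) dB_t. Integrating from 0 to t:
  X_t = x_0 * exp(-theta t) + sigma * int_0^t exp(-theta (t-s)) dB_s.
The Itô integral has mean 0 and (by the Itô isometry) variance sigma^2 * int_0^t exp(-2 theta (t - s)) ds = sigma^2 * (1 - exp(-2 theta t)) / (2 theta).
With theta = 5/4, sigma = 5, x_0 = 5:
  E[X_t] = 5 * exp(-5/4 t) = 5*exp(-5*t/4)
  Var(X_t) = (5)^2 * (1 - exp(-2*5/4 t)) / (2 * 5/4) = 10 - 10*exp(-5*t/2).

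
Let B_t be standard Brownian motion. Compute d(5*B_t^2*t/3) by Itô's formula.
d(5*B_t^2*t/3) = (5*B_t^2/3 + 5*t/3) dt + (10*B_t*t/3) dB_t

Itô's formula for f(t, x): d f(t, B_t) = (f_t + (1/2) f_xx) dt + f_x dB_t. Compute partials of f(t, x) = 5*t*x^2/3:
  f_t(t,x)  = 5*x^2/3
  f_x(t,x)  = 10*t*x/3
  f_xx(t,x) = 10*t/3
Assemble drift = f_t + (1/2) f_xx = 5*t/3 + 5*x^2/3 and diffusion = f_x = 10*t*x/3. Substituting x = B_t:
  d(5*B_t^2*t/3) = (5*B_t^2/3 + 5*t/3) dt + (10*B_t*t/3) dB_t.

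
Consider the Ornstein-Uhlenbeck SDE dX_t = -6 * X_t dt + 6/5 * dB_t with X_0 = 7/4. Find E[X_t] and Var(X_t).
E[X_t] = 7*exp(-6*t)/4; Var(X_t) = 3/25 - 3*exp(-12*t)/25

The OU SDE dX = -theta X dt + sigma dB admits the integrating factor exp(theta t): d(exp(theta t) X_t) = sigma exp(theta t) dB_t. Integrating from 0 to t:
  X_t = x_0 * exp(-theta t) + sigma * int_0^t exp(-theta (t-s)) dB_s.
The Itô integral has mean 0 and (by the Itô isometry) variance sigma^2 * int_0^t exp(-2 theta (t - s)) ds = sigma^2 * (1 - exp(-2 theta t)) / (2 theta).
With theta = 6, sigma = 6/5, x_0 = 7/4:
  E[X_t] = 7/4 * exp(-6 t) = 7*exp(-6*t)/4
  Var(X_t) = (6/5)^2 * (1 - exp(-2*6 t)) / (2 * 6) = 3/25 - 3*exp(-12*t)/25.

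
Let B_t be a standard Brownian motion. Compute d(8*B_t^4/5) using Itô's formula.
d(8*B_t^4/5) = (48*B_t^2/5) dt + (32*B_t^3/5) dB_t

Itô's formula for f(B_t) gives d f(B_t) = f'(B_t) dB_t + (1/2) f''(B_t) dt. Compute derivatives of f(x) = 8*x^4/5:
  f'(x)  = 32*x^3/5
  f''(x) = 96*x^2/5
Substitute x = B_t and multiply the f'' term by 1/2:
  drift     = (1/2) * (96*x^2/5) evaluated at B_t = 48*B_t^2/5
  diffusion = (32*x^3/5) evaluated at B_t = 32*B_t^3/5
Therefore d(8*B_t^4/5) = (48*B_t^2/5) dt + (32*B_t^3/5) dB_t.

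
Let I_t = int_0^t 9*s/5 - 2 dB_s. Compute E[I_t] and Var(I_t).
E[I_t] = 0; Var(I_t) = t*(27*t^2 - 90*t + 100)/25

The Itô integral of a deterministic integrand f(s) has mean 0 because each increment f(s) * (B_{s+ds} - B_s) has mean 0. By the Itô isometry:
  Var( int_0^t f(s) dB_s ) = E[ (int_0^t f(s) dB_s)^2 ] = int_0^t f(s)^2 ds.
Here f(s) = 9*s/5 - 2, so f(s)^2 = (9*s - 10)^2/25. Integrate:
  int_0^t ((9*s - 10)^2/25) ds = t*(27*t^2 - 90*t + 100)/25.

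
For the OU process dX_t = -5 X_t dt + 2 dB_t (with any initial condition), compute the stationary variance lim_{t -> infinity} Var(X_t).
lim Var(X_t) = 2/5

The OU SDE dX = -theta X dt + sigma dB admits the integrating factor exp(theta t): d(exp(theta t) X_t) = sigma exp(theta t) dB_t. Integrating from 0 to t gives X_t = x_0 * exp(-theta t) + sigma * int_0^t exp(-theta (t-s)) dB_s for any initial x_0. The Itô integral has variance (by the Itô isometry) sigma^2 * int_0^t exp(-2 theta (t - s)) ds = sigma^2 * (1 - exp(-2 theta t)) / (2 theta), independent of x_0.
With theta = 5, sigma = 2:
  Var(X_t) = (2)^2 * (1 - exp(-2*5 t)) / (2 * 5) = 2/5 - 2*exp(-10*t)/5.
As t -> infinity, exp(-2*5 t) -> 0, so the stationary variance is sigma^2 / (2 theta) = 2/5.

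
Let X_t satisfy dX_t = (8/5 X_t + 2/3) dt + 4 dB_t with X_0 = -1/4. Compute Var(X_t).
Var(X_t) = 5*exp(16*t/5) - 5

The variance V(t) = Var(X_t) satisfies V'(t) = 2 a V(t) + c^2 with V(0) = 0 (drift coefficient is linear in X, diffusion is constant). With a = 8/5, c = 4, the solution is
  V(t) = (c^2 / (2 a)) * (exp(2 a t) - 1)
       = (4^2 / (2*(8/5))) * (exp((16/5) t) - 1)
       = 5*exp(16*t/5) - 5.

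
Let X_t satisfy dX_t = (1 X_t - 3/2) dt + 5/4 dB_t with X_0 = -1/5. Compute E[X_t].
E[X_t] = 3/2 - 17*exp(t)/10

Taking expectations and using E[dB_t] = 0, the mean m(t) = E[X_t] satisfies the ODE m'(t) = a m(t) + b with m(0) = x_0. With a = 1, b = -3/2, x_0 = -1/5, the solution is
  m(t) = x_0 * exp(a t) + (b/a) * (exp(a t) - 1)
       = (-1/5) * exp(1 t) + ((-3/2)/1) * (exp(1 t) - 1)
       = 3/2 - 17*exp(t)/10.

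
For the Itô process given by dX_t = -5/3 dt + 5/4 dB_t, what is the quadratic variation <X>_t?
<X>_t = 25*t/16

For an Itô process dX_t = a(t) dt + b(t) dB_t, the quadratic variation is <X>_t = int_0^t b(s)^2 ds (the drift term does not contribute). Here b(s) = 5/4, so
  b(s)^2 = 25/16.
Integrating from 0 to t:
  <X>_t = int_0^t (25/16) ds = 25*t/16.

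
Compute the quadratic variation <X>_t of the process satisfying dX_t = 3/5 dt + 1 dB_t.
<X>_t = t

For an Itô process dX_t = a(t) dt + b(t) dB_t, the quadratic variation is <X>_t = int_0^t b(s)^2 ds (the drift term does not contribute). Here b(s) = 1, so
  b(s)^2 = 1.
Integrating from 0 to t:
  <X>_t = int_0^t (1) ds = t.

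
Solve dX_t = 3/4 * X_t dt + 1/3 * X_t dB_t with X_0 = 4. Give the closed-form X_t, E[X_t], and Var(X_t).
X_t = 4 * exp((25/36) t + (1/3) B_t); E[X_t] = 4*exp(3*t/4); Var(X_t) = 16*(exp(t/9) - 1)*exp(3*t/2)

For GBM dX = mu X dt + sigma X dB with X_0 = x_0, apply Itô to Y = log X: dY = (mu - sigma^2/2) dt + sigma dB, so Y_t = log(x_0) + (mu - sigma^2/2) t + sigma B_t and hence X_t = x_0 * exp((mu - sigma^2/2) t + sigma B_t).
With mu = 3/4, sigma = 1/3, x_0 = 4, this gives:
  X_t = 4 * exp((25/36) * t + (1/3) * B_t).
Since sigma*B_t ~ Normal(0, sigma^2 t), E[exp(sigma*B_t)] = exp(sigma^2 t / 2); so E[X_t] = x_0 * exp((mu - sigma^2/2) t) * exp(sigma^2 t / 2) = x_0 * exp(mu t) = 4*exp(3*t/4).
Var(X_t) = E[X_t^2] - (E[X_t])^2 = x_0^2 * exp(2 mu t) * (exp(sigma^2 t) - 1) = 16*(exp(t/9) - 1)*exp(3*t/2).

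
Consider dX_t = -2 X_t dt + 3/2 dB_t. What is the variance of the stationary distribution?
lim Var(X_t) = 9/16

The OU SDE dX = -theta X dt + sigma dB admits the integrating factor exp(theta t): d(exp(theta t) X_t) = sigma exp(theta t) dB_t. Integrating from 0 to t gives X_t = x_0 * exp(-theta t) + sigma * int_0^t exp(-theta (t-s)) dB_s for any initial x_0. The Itô integral has variance (by the Itô isometry) sigma^2 * int_0^t exp(-2 theta (t - s)) ds = sigma^2 * (1 - exp(-2 theta t)) / (2 theta), independent of x_0.
With theta = 2, sigma = 3/2:
  Var(X_t) = (3/2)^2 * (1 - exp(-2*2 t)) / (2 * 2) = 9/16 - 9*exp(-4*t)/16.
As t -> infinity, exp(-2*2 t) -> 0, so the stationary variance is sigma^2 / (2 theta) = 9/16.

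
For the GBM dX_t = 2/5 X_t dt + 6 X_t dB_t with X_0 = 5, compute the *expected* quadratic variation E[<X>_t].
E[<X>_t] = 1125*exp(184*t/5)/46 - 1125/46

<X>_t = int_0^t (6 * X_s)^2 ds. Taking expectation inside the integral: E[<X>_t] = 6^2 * int_0^t E[X_s^2] ds. For GBM, E[X_s^2] = x_0^2 * exp((2 mu + sigma^2) s). Integrating:
  E[<X>_t] = 6^2 * 5^2 * (exp((2*(2/5) + 6^2) t) - 1) / (2*(2/5) + 6^2)
           = 6^2 * 5^2 * (exp((184/5) t) - 1) / (184/5) = 1125*exp(184*t/5)/46 - 1125/46.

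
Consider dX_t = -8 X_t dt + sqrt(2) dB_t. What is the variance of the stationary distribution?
lim Var(X_t) = 1/8

The OU SDE dX = -theta X dt + sigma dB admits the integrating factor exp(theta t): d(exp(theta t) X_t) = sigma exp(theta t) dB_t. Integrating from 0 to t gives X_t = x_0 * exp(-theta t) + sigma * int_0^t exp(-theta (t-s)) dB_s for any initial x_0. The Itô integral has variance (by the Itô isometry) sigma^2 * int_0^t exp(-2 theta (t - s)) ds = sigma^2 * (1 - exp(-2 theta t)) / (2 theta), independent of x_0.
With theta = 8, sigma = sqrt(2):
  Var(X_t) = (sqrt(2))^2 * (1 - exp(-2*8 t)) / (2 * 8) = 1/8 - exp(-16*t)/8.
As t -> infinity, exp(-2*8 t) -> 0, so the stationary variance is sigma^2 / (2 theta) = 1/8.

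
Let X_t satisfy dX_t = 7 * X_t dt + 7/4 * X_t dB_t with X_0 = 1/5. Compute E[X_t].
E[X_t] = exp(7*t)/5

For GBM dX = mu X dt + sigma X dB with X_0 = x_0, apply Itô to Y = log X: dY = (mu - sigma^2/2) dt + sigma dB, so Y_t = log(x_0) + (mu - sigma^2/2) t + sigma B_t and hence X_t = x_0 * exp((mu - sigma^2/2) t + sigma B_t).
With mu = 7, sigma = 7/4, x_0 = 1/5, this gives:
  X_t = 1/5 * exp((175/32) * t + (7/4) * B_t).
Since sigma*B_t ~ Normal(0, sigma^2 t), E[exp(sigma*B_t)] = exp(sigma^2 t / 2); so E[X_t] = x_0 * exp((mu - sigma^2/2) t) * exp(sigma^2 t / 2) = x_0 * exp(mu t) = exp(7*t)/5.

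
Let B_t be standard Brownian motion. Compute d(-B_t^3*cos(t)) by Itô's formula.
d(-B_t^3*cos(t)) = (B_t*(B_t^2*sin(t) - 3*cos(t))) dt + (-3*B_t^2*cos(t)) dB_t

Itô's formula for f(t, x): d f(t, B_t) = (f_t + (1/2) f_xx) dt + f_x dB_t. Compute partials of f(t, x) = -x^3*cos(t):
  f_t(t,x)  = x^3*sin(t)
  f_x(t,x)  = -3*x^2*cos(t)
  f_xx(t,x) = -6*x*cos(t)
Assemble drift = f_t + (1/2) f_xx = x*(x^2*sin(t) - 3*cos(t)) and diffusion = f_x = -3*x^2*cos(t). Substituting x = B_t:
  d(-B_t^3*cos(t)) = (B_t*(B_t^2*sin(t) - 3*cos(t))) dt + (-3*B_t^2*cos(t)) dB_t.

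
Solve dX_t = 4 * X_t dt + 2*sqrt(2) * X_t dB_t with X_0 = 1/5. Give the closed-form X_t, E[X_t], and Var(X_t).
X_t = 1/5 * exp((0) t + (2*sqrt(2)) B_t); E[X_t] = exp(4*t)/5; Var(X_t) = (exp(8*t) - 1)*exp(8*t)/25

For GBM dX = mu X dt + sigma X dB with X_0 = x_0, apply Itô to Y = log X: dY = (mu - sigma^2/2) dt + sigma dB, so Y_t = log(x_0) + (mu - sigma^2/2) t + sigma B_t and hence X_t = x_0 * exp((mu - sigma^2/2) t + sigma B_t).
With mu = 4, sigma = 2*sqrt(2), x_0 = 1/5, this gives:
  X_t = 1/5 * exp((0) * t + (2*sqrt(2)) * B_t).
Since sigma*B_t ~ Normal(0, sigma^2 t), E[exp(sigma*B_t)] = exp(sigma^2 t / 2); so E[X_t] = x_0 * exp((mu - sigma^2/2) t) * exp(sigma^2 t / 2) = x_0 * exp(mu t) = exp(4*t)/5.
Var(X_t) = E[X_t^2] - (E[X_t])^2 = x_0^2 * exp(2 mu t) * (exp(sigma^2 t) - 1) = (exp(8*t) - 1)*exp(8*t)/25.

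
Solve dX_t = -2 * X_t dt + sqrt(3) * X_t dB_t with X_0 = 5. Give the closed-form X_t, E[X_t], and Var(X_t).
X_t = 5 * exp((-7/2) t + (sqrt(3)) B_t); E[X_t] = 5*exp(-2*t); Var(X_t) = 25*exp(-t) - 25*exp(-4*t)

For GBM dX = mu X dt + sigma X dB with X_0 = x_0, apply Itô to Y = log X: dY = (mu - sigma^2/2) dt + sigma dB, so Y_t = log(x_0) + (mu - sigma^2/2) t + sigma B_t and hence X_t = x_0 * exp((mu - sigma^2/2) t + sigma B_t).
With mu = -2, sigma = sqrt(3), x_0 = 5, this gives:
  X_t = 5 * exp((-7/2) * t + (sqrt(3)) * B_t).
Since sigma*B_t ~ Normal(0, sigma^2 t), E[exp(sigma*B_t)] = exp(sigma^2 t / 2); so E[X_t] = x_0 * exp((mu - sigma^2/2) t) * exp(sigma^2 t / 2) = x_0 * exp(mu t) = 5*exp(-2*t).
Var(X_t) = E[X_t^2] - (E[X_t])^2 = x_0^2 * exp(2 mu t) * (exp(sigma^2 t) - 1) = 25*exp(-t) - 25*exp(-4*t).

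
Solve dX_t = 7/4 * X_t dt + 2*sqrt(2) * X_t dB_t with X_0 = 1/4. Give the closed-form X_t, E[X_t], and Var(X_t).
X_t = 1/4 * exp((-9/4) t + (2*sqrt(2)) B_t); E[X_t] = exp(7*t/4)/4; Var(X_t) = (exp(8*t) - 1)*exp(7*t/2)/16

For GBM dX = mu X dt + sigma X dB with X_0 = x_0, apply Itô to Y = log X: dY = (mu - sigma^2/2) dt + sigma dB, so Y_t = log(x_0) + (mu - sigma^2/2) t + sigma B_t and hence X_t = x_0 * exp((mu - sigma^2/2) t + sigma B_t).
With mu = 7/4, sigma = 2*sqrt(2), x_0 = 1/4, this gives:
  X_t = 1/4 * exp((-9/4) * t + (2*sqrt(2)) * B_t).
Since sigma*B_t ~ Normal(0, sigma^2 t), E[exp(sigma*B_t)] = exp(sigma^2 t / 2); so E[X_t] = x_0 * exp((mu - sigma^2/2) t) * exp(sigma^2 t / 2) = x_0 * exp(mu t) = exp(7*t/4)/4.
Var(X_t) = E[X_t^2] - (E[X_t])^2 = x_0^2 * exp(2 mu t) * (exp(sigma^2 t) - 1) = (exp(8*t) - 1)*exp(7*t/2)/16.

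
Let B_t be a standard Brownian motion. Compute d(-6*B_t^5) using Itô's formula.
d(-6*B_t^5) = (-60*B_t^3) dt + (-30*B_t^4) dB_t

Itô's formula for f(B_t) gives d f(B_t) = f'(B_t) dB_t + (1/2) f''(B_t) dt. Compute derivatives of f(x) = -6*x^5:
  f'(x)  = -30*x^4
  f''(x) = -120*x^3
Substitute x = B_t and multiply the f'' term by 1/2:
  drift     = (1/2) * (-120*x^3) evaluated at B_t = -60*B_t^3
  diffusion = (-30*x^4) evaluated at B_t = -30*B_t^4
Therefore d(-6*B_t^5) = (-60*B_t^3) dt + (-30*B_t^4) dB_t.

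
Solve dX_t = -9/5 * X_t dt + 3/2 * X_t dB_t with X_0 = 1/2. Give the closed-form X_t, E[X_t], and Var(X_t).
X_t = 1/2 * exp((-117/40) t + (3/2) B_t); E[X_t] = exp(-9*t/5)/2; Var(X_t) = (exp(9*t/4) - 1)*exp(-18*t/5)/4

For GBM dX = mu X dt + sigma X dB with X_0 = x_0, apply Itô to Y = log X: dY = (mu - sigma^2/2) dt + sigma dB, so Y_t = log(x_0) + (mu - sigma^2/2) t + sigma B_t and hence X_t = x_0 * exp((mu - sigma^2/2) t + sigma B_t).
With mu = -9/5, sigma = 3/2, x_0 = 1/2, this gives:
  X_t = 1/2 * exp((-117/40) * t + (3/2) * B_t).
Since sigma*B_t ~ Normal(0, sigma^2 t), E[exp(sigma*B_t)] = exp(sigma^2 t / 2); so E[X_t] = x_0 * exp((mu - sigma^2/2) t) * exp(sigma^2 t / 2) = x_0 * exp(mu t) = exp(-9*t/5)/2.
Var(X_t) = E[X_t^2] - (E[X_t])^2 = x_0^2 * exp(2 mu t) * (exp(sigma^2 t) - 1) = (exp(9*t/4) - 1)*exp(-18*t/5)/4.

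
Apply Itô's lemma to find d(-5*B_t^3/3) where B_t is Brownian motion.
d(-5*B_t^3/3) = (-5*B_t) dt + (-5*B_t^2) dB_t

Itô's formula for f(B_t) gives d f(B_t) = f'(B_t) dB_t + (1/2) f''(B_t) dt. Compute derivatives of f(x) = -5*x^3/3:
  f'(x)  = -5*x^2
  f''(x) = -10*x
Substitute x = B_t and multiply the f'' term by 1/2:
  drift     = (1/2) * (-10*x) evaluated at B_t = -5*B_t
  diffusion = (-5*x^2) evaluated at B_t = -5*B_t^2
Therefore d(-5*B_t^3/3) = (-5*B_t) dt + (-5*B_t^2) dB_t.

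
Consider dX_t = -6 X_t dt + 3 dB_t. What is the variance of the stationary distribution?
lim Var(X_t) = 3/4

The OU SDE dX = -theta X dt + sigma dB admits the integrating factor exp(theta t): d(exp(theta t) X_t) = sigma exp(theta t) dB_t. Integrating from 0 to t gives X_t = x_0 * exp(-theta t) + sigma * int_0^t exp(-theta (t-s)) dB_s for any initial x_0. The Itô integral has variance (by the Itô isometry) sigma^2 * int_0^t exp(-2 theta (t - s)) ds = sigma^2 * (1 - exp(-2 theta t)) / (2 theta), independent of x_0.
With theta = 6, sigma = 3:
  Var(X_t) = (3)^2 * (1 - exp(-2*6 t)) / (2 * 6) = 3/4 - 3*exp(-12*t)/4.
As t -> infinity, exp(-2*6 t) -> 0, so the stationary variance is sigma^2 / (2 theta) = 3/4.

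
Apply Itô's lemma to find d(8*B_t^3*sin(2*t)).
d(8*B_t^3*sin(2*t)) = (16*B_t^3*cos(2*t) + 24*B_t*sin(2*t)) dt + (24*B_t^2*sin(2*t)) dB_t

Itô's formula for f(t, x): d f(t, B_t) = (f_t + (1/2) f_xx) dt + f_x dB_t. Compute partials of f(t, x) = 8*x^3*sin(2*t):
  f_t(t,x)  = 16*x^3*cos(2*t)
  f_x(t,x)  = 24*x^2*sin(2*t)
  f_xx(t,x) = 48*x*sin(2*t)
Assemble drift = f_t + (1/2) f_xx = 16*x^3*cos(2*t) + 24*x*sin(2*t) and diffusion = f_x = 24*x^2*sin(2*t). Substituting x = B_t:
  d(8*B_t^3*sin(2*t)) = (16*B_t^3*cos(2*t) + 24*B_t*sin(2*t)) dt + (24*B_t^2*sin(2*t)) dB_t.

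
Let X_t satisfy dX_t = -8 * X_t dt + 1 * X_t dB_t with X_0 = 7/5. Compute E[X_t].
E[X_t] = 7*exp(-8*t)/5

For GBM dX = mu X dt + sigma X dB with X_0 = x_0, apply Itô to Y = log X: dY = (mu - sigma^2/2) dt + sigma dB, so Y_t = log(x_0) + (mu - sigma^2/2) t + sigma B_t and hence X_t = x_0 * exp((mu - sigma^2/2) t + sigma B_t).
With mu = -8, sigma = 1, x_0 = 7/5, this gives:
  X_t = 7/5 * exp((-17/2) * t + (1) * B_t).
Since sigma*B_t ~ Normal(0, sigma^2 t), E[exp(sigma*B_t)] = exp(sigma^2 t / 2); so E[X_t] = x_0 * exp((mu - sigma^2/2) t) * exp(sigma^2 t / 2) = x_0 * exp(mu t) = 7*exp(-8*t)/5.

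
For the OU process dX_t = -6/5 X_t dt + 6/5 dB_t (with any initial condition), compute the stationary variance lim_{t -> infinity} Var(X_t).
lim Var(X_t) = 3/5

The OU SDE dX = -theta X dt + sigma dB admits the integrating factor exp(theta t): d(exp(theta t) X_t) = sigma exp(theta t) dB_t. Integrating from 0 to t gives X_t = x_0 * exp(-theta t) + sigma * int_0^t exp(-theta (t-s)) dB_s for any initial x_0. The Itô integral has variance (by the Itô isometry) sigma^2 * int_0^t exp(-2 theta (t - s)) ds = sigma^2 * (1 - exp(-2 theta t)) / (2 theta), independent of x_0.
With theta = 6/5, sigma = 6/5:
  Var(X_t) = (6/5)^2 * (1 - exp(-2*6/5 t)) / (2 * 6/5) = 3/5 - 3*exp(-12*t/5)/5.
As t -> infinity, exp(-2*6/5 t) -> 0, so the stationary variance is sigma^2 / (2 theta) = 3/5.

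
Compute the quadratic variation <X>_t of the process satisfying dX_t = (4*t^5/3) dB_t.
<X>_t = 16*t^11/99

For an Itô process dX_t = a(t) dt + b(t) dB_t, the quadratic variation is <X>_t = int_0^t b(s)^2 ds (the drift term does not contribute). Here b(s) = 4*s^5/3, so
  b(s)^2 = 16*s^10/9.
Integrating from 0 to t:
  <X>_t = int_0^t (16*s^10/9) ds = 16*t^11/99.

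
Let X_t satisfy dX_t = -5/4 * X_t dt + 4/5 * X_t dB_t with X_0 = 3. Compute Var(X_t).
Var(X_t) = (9*exp(16*t/25) - 9)*exp(-5*t/2)

For GBM dX = mu X dt + sigma X dB with X_0 = x_0, apply Itô to Y = log X: dY = (mu - sigma^2/2) dt + sigma dB, so Y_t = log(x_0) + (mu - sigma^2/2) t + sigma B_t and hence X_t = x_0 * exp((mu - sigma^2/2) t + sigma B_t).
With mu = -5/4, sigma = 4/5, x_0 = 3, this gives:
  X_t = 3 * exp((-157/100) * t + (4/5) * B_t).
Since sigma*B_t ~ Normal(0, sigma^2 t), E[exp(sigma*B_t)] = exp(sigma^2 t / 2); so E[X_t] = x_0 * exp((mu - sigma^2/2) t) * exp(sigma^2 t / 2) = x_0 * exp(mu t) = 3*exp(-5*t/4).
Var(X_t) = E[X_t^2] - (E[X_t])^2 = x_0^2 * exp(2 mu t) * (exp(sigma^2 t) - 1) = (9*exp(16*t/25) - 9)*exp(-5*t/2).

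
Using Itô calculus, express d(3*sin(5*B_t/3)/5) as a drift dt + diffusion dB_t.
d(3*sin(5*B_t/3)/5) = (-5*sin(5*B_t/3)/6) dt + (cos(5*B_t/3)) dB_t

Itô's formula for f(B_t) gives d f(B_t) = f'(B_t) dB_t + (1/2) f''(B_t) dt. Compute derivatives of f(x) = 3*sin(5*x/3)/5:
  f'(x)  = cos(5*x/3)
  f''(x) = -5*sin(5*x/3)/3
Substitute x = B_t and multiply the f'' term by 1/2:
  drift     = (1/2) * (-5*sin(5*x/3)/3) evaluated at B_t = -5*sin(5*B_t/3)/6
  diffusion = (cos(5*x/3)) evaluated at B_t = cos(5*B_t/3)
Therefore d(3*sin(5*B_t/3)/5) = (-5*sin(5*B_t/3)/6) dt + (cos(5*B_t/3)) dB_t.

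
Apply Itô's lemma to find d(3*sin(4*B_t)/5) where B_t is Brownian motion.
d(3*sin(4*B_t)/5) = (-24*sin(4*B_t)/5) dt + (12*cos(4*B_t)/5) dB_t

Itô's formula for f(B_t) gives d f(B_t) = f'(B_t) dB_t + (1/2) f''(B_t) dt. Compute derivatives of f(x) = 3*sin(4*x)/5:
  f'(x)  = 12*cos(4*x)/5
  f''(x) = -48*sin(4*x)/5
Substitute x = B_t and multiply the f'' term by 1/2:
  drift     = (1/2) * (-48*sin(4*x)/5) evaluated at B_t = -24*sin(4*B_t)/5
  diffusion = (12*cos(4*x)/5) evaluated at B_t = 12*cos(4*B_t)/5
Therefore d(3*sin(4*B_t)/5) = (-24*sin(4*B_t)/5) dt + (12*cos(4*B_t)/5) dB_t.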